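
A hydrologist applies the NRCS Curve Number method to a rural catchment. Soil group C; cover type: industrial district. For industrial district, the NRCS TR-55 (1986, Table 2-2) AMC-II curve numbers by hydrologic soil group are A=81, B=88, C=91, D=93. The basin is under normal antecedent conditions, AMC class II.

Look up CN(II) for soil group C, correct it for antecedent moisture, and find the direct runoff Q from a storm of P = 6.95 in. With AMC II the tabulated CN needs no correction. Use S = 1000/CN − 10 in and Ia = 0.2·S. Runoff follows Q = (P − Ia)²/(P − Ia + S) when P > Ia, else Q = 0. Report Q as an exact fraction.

NRCS table: industrial district, soil group C → CN(II) = 91
CN(II) = 91; AMC II needs no correction.
Max retention: S = 1000/91 − 10 = 90/91 in (≈ 0.989 in)
Ia = 0.2S: 0.2·0.989 = 0.198 in (exactly 18/91)
Excess rainfall: 6.950 − 0.198 = 6.752 in; P > Ia so Q > 0
Q: (12289/1820)² ÷ (14089/1820) = 151019521/25641980 in (≈ 5.890 in)

Q = 151019521/25641980 in ≈ 5.890 in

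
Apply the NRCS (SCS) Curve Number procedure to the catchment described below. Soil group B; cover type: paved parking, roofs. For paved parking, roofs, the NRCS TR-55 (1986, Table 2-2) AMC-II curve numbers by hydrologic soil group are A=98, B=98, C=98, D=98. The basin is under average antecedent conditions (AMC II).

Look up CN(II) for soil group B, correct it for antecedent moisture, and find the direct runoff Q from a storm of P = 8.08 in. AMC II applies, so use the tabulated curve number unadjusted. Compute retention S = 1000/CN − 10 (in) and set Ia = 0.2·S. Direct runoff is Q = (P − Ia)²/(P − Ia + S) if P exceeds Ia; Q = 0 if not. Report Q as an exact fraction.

NRCS table: paved parking, roofs, soil group B → CN(II) = 98
AMC II — tabulated CN = 98 applies directly.
S = 1000/98 − 10 = 10/49 in ≈ 0.204 in
Ia = 0.2·(10/49) = 2/49 in ≈ 0.041 in
Excess rainfall: 8.080 − 0.041 = 8.039 in; P > Ia so Q > 0
Q = (9848/1225)²/((9848/1225) + 10/49) = (96983104/1500625)/(10098/1225) = 48491552/6185025 in ≈ 7.840 in

Q = 48491552/6185025 in ≈ 7.840 in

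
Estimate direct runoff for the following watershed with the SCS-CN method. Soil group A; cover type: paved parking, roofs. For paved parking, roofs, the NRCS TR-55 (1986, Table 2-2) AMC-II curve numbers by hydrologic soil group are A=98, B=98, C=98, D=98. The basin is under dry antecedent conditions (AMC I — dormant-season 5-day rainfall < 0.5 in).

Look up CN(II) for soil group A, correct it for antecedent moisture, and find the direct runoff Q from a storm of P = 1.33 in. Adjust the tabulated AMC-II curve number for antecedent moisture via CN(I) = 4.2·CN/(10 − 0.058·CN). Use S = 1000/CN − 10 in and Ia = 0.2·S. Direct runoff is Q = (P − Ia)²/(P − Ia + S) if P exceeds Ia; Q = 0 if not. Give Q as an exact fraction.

Q = 16092698449/18198585300 in ≈ 0.884 in

NRCS table: paved parking, roofs, soil group A → CN(II) = 98
CN(I) from CN(II)=98: (4.2·98)/(10 − 0.058·98) = 102900/1079 ≈ 95.366
Retention S: 1000/CN − 10 with CN=95.366 → S = 500/1029 ≈ 0.486 in
Initial abstraction Ia = S/5 = (500/1029)/5 = 100/1029 ≈ 0.097 in
Since P=1.330 > Ia=0.097: effective rainfall P−Ia = 126857/102900 in
Runoff Q = (P−Ia)²/(P−Ia+S) = (1.233)²/(1.233+0.486) = 16092698449/18198585300 ≈ 0.884 in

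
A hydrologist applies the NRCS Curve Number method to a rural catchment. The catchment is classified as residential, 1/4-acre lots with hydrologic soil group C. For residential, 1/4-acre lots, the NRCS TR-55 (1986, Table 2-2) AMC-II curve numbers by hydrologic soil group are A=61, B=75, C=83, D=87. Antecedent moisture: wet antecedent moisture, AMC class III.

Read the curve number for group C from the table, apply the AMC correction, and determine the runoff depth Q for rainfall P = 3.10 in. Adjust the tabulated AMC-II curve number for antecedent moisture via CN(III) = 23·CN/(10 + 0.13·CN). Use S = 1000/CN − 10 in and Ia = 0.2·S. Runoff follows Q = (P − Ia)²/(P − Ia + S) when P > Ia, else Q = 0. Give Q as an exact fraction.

Q = 3111296841/1389351110 in ≈ 2.239 in

NRCS table: residential, 1/4-acre lots, soil group C → CN(II) = 83
CN(III) from CN(II)=83: (23·83)/(10 + 0.13·83) = 190900/2079 ≈ 91.823
Max retention: S = 1000/(190900/2079) − 10 = 1700/1909 in (≈ 0.891 in)
Initial abstraction Ia = S/5 = (1700/1909)/5 = 340/1909 ≈ 0.178 in
Since P=3.100 > Ia=0.178: effective rainfall P−Ia = 55779/19090 in
Q: (55779/19090)² ÷ (72779/19090) = 3111296841/1389351110 in (≈ 2.239 in)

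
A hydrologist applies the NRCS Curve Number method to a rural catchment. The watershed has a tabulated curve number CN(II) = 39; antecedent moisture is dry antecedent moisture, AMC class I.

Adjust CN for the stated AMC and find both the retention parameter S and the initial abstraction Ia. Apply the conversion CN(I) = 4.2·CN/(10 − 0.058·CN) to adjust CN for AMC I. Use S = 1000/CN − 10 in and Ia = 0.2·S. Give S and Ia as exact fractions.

S = 30500/819 in ≈ 37.241 in; Ia = 6100/819 in ≈ 7.448 in

Adjust CN=39 to AMC I: 4.2·39/(10 − 0.058·39) → (819/5) ÷ (3869/500) = 81900/3869 ≈ 21.168
S = 1000/(81900/3869) − 10 = 30500/819 in ≈ 37.241 in
Ia = 0.2·(30500/819) = 6100/819 in ≈ 7.448 in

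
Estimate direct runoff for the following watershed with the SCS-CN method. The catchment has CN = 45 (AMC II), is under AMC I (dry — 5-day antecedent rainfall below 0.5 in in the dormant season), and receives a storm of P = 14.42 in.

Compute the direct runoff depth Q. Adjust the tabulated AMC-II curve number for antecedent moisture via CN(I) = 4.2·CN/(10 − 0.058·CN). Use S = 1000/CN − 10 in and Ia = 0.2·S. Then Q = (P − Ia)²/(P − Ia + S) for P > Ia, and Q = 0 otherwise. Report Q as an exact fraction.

Q = 6604650361/3366742050 in ≈ 1.962 in

CN(I) from CN(II)=45: (4.2·45)/(10 − 0.058·45) = 18900/739 ≈ 25.575
S = 1000/(18900/739) − 10 = 5500/189 in ≈ 29.101 in
Initial abstraction Ia = S/5 = (5500/189)/5 = 1100/189 ≈ 5.820 in
Since P=14.420 > Ia=5.820: effective rainfall P−Ia = 81269/9450 in
Q: (81269/9450)² ÷ (356269/9450) = 6604650361/3366742050 in (≈ 1.962 in)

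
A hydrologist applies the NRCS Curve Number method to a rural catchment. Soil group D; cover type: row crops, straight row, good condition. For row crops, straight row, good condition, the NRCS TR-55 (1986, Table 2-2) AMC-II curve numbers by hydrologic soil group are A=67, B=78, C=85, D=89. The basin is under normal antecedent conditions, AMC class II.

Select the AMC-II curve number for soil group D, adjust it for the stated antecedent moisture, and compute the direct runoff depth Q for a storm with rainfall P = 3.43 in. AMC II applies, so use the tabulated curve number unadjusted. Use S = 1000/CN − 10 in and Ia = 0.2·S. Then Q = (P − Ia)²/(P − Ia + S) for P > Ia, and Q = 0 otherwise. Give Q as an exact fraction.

NRCS table: row crops, straight row, good condition, soil group D → CN(II) = 89
AMC II — tabulated CN = 89 applies directly.
Max retention: S = 1000/89 − 10 = 110/89 in (≈ 1.236 in)
Ia = 0.2S: 0.2·1.236 = 0.247 in (exactly 22/89)
Since P=3.430 > Ia=0.247: effective rainfall P−Ia = 28327/8900 in
Runoff Q = (P−Ia)²/(P−Ia+S) = (3.183)²/(3.183+1.236) = 802418929/350010300 ≈ 2.293 in

Q = 802418929/350010300 in ≈ 2.293 in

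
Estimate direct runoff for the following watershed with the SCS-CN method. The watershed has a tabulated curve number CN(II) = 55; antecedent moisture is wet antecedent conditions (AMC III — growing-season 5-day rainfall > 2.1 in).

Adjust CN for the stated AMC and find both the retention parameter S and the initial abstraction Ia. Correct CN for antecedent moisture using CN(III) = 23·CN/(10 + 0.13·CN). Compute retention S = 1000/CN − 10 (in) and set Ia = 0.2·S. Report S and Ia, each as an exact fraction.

Wet (AMC III): CN(III) = 23·55/(10 + 0.13·55) = 1265/(343/20) = 25300/343 ≈ 73.761
S = 1000/(25300/343) − 10 = 900/253 in ≈ 3.557 in
Ia = 0.2·(900/253) = 180/253 in ≈ 0.711 in

S = 900/253 in ≈ 3.557 in; Ia = 180/253 in ≈ 0.711 in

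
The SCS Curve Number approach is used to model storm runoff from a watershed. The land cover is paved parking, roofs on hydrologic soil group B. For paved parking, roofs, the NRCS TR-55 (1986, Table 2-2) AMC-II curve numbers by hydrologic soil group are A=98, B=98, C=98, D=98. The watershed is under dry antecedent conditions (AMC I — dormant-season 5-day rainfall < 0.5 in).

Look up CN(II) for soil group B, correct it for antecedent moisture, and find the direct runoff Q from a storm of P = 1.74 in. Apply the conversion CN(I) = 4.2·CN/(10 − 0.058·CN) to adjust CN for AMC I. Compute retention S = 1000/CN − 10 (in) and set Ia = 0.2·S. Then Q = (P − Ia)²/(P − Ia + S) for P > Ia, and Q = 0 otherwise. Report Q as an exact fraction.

NRCS table: paved parking, roofs, soil group B → CN(II) = 98
CN(I) from CN(II)=98: (4.2·98)/(10 − 0.058·98) = 102900/1079 ≈ 95.366
S = 1000/(102900/1079) − 10 = 500/1029 in ≈ 0.486 in
Initial abstraction Ia = S/5 = (500/1029)/5 = 100/1029 ≈ 0.097 in
Excess rainfall: 1.740 − 0.097 = 1.643 in; P > Ia so Q > 0
Q = (84523/51450)²/((84523/51450) + 500/1029) = (7144137529/2647102500)/(109523/51450) = 7144137529/5634958350 in ≈ 1.268 in

Q = 7144137529/5634958350 in ≈ 1.268 in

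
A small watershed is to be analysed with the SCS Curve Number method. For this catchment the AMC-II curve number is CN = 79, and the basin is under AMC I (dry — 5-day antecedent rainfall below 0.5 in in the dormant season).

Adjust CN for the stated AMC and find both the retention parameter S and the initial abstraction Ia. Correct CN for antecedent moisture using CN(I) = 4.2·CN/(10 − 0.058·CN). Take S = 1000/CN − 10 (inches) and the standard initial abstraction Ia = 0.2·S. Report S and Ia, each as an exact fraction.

S = 500/79 in ≈ 6.329 in; Ia = 100/79 in ≈ 1.266 in

Dry (AMC I): CN(I) = 4.2·79/(10 − 0.058·79) = (1659/5)/(2709/500) = 7900/129 ≈ 61.240
Max retention: S = 1000/(7900/129) − 10 = 500/79 in (≈ 6.329 in)
Initial abstraction Ia = S/5 = (500/79)/5 = 100/79 ≈ 1.266 in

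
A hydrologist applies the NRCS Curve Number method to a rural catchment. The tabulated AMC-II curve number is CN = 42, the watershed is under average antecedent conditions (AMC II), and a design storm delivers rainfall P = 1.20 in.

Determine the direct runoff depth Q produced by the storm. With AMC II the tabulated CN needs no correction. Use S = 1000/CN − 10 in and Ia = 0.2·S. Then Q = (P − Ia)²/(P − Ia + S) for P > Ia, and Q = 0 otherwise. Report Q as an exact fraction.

Q = 0 in ≈ 0.000 in

AMC II — tabulated CN = 42 applies directly.
Max retention: S = 1000/42 − 10 = 290/21 in (≈ 13.810 in)
Ia = 0.2S: 0.2·13.810 = 2.762 in (exactly 58/21)
P = 1.200 ≤ Ia = 2.762 in: entire storm abstracted, Q = 0.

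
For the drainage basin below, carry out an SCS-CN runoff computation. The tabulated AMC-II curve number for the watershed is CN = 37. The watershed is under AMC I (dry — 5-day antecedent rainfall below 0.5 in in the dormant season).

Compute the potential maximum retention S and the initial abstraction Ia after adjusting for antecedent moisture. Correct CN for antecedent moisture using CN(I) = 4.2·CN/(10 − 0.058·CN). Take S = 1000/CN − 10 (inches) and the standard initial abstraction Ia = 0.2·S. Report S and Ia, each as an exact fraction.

Adjust CN=37 to AMC I: 4.2·37/(10 − 0.058·37) → (777/5) ÷ (3927/500) = 3700/187 ≈ 19.786
Max retention: S = 1000/(3700/187) − 10 = 1500/37 in (≈ 40.541 in)
Initial abstraction Ia = S/5 = (1500/37)/5 = 300/37 ≈ 8.108 in

S = 1500/37 in ≈ 40.541 in; Ia = 300/37 in ≈ 8.108 in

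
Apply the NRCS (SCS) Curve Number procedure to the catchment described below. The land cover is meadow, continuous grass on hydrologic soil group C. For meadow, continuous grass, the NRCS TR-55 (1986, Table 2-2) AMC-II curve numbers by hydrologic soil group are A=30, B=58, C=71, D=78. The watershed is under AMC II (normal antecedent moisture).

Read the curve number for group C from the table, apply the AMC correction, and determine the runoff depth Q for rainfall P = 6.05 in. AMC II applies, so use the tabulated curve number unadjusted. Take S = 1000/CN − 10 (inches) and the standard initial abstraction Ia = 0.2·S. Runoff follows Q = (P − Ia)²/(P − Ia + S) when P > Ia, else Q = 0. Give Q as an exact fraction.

Q = 55219761/18788020 in ≈ 2.939 in

NRCS table: meadow, continuous grass, soil group C → CN(II) = 71
AMC II — tabulated CN = 71 applies directly.
Retention S: 1000/CN − 10 with CN=71.000 → S = 290/71 ≈ 4.085 in
Initial abstraction Ia = S/5 = (290/71)/5 = 58/71 ≈ 0.817 in
Since P=6.050 > Ia=0.817: effective rainfall P−Ia = 7431/1420 in
Q: (7431/1420)² ÷ (13231/1420) = 55219761/18788020 in (≈ 2.939 in)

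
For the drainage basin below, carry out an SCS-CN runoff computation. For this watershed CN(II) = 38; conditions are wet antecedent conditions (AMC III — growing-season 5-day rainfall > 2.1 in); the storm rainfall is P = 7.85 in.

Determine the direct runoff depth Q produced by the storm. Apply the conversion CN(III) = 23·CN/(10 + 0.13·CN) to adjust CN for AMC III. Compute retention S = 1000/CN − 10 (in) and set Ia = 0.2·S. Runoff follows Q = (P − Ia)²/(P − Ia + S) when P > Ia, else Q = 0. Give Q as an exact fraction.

CN(III) from CN(II)=38: (23·38)/(10 + 0.13·38) = 43700/747 ≈ 58.501
S = 1000/(43700/747) − 10 = 3100/437 in ≈ 7.094 in
Initial abstraction Ia = S/5 = (3100/437)/5 = 620/437 ≈ 1.419 in
P − Ia = 7.850 − 1.419 = 56209/8740 ≈ 6.431 in (> 0, runoff occurs)
Runoff Q = (P−Ia)²/(P−Ia+S) = (6.431)²/(6.431+7.094) = 3159451681/1033146660 ≈ 3.058 in

Q = 3159451681/1033146660 in ≈ 3.058 in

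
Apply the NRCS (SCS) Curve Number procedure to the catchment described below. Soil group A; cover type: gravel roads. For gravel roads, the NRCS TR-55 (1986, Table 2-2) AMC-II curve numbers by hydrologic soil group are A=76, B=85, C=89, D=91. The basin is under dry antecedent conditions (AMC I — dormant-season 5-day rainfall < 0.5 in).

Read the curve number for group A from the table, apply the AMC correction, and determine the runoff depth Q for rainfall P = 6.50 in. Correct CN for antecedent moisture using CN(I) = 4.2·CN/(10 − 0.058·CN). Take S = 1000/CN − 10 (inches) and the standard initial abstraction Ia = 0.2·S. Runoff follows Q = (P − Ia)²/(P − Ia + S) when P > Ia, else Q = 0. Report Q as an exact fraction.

Q = 1766241/885514 in ≈ 1.995 in

NRCS table: gravel roads, soil group A → CN(II) = 76
CN(I) from CN(II)=76: (4.2·76)/(10 − 0.058·76) = 13300/233 ≈ 57.082
Retention S: 1000/CN − 10 with CN=57.082 → S = 1000/133 ≈ 7.519 in
Ia = 0.2·(1000/133) = 200/133 in ≈ 1.504 in
Since P=6.500 > Ia=1.504: effective rainfall P−Ia = 1329/266 in
Q = (1329/266)²/((1329/266) + 1000/133) = (1766241/70756)/(3329/266) = 1766241/885514 in ≈ 1.995 in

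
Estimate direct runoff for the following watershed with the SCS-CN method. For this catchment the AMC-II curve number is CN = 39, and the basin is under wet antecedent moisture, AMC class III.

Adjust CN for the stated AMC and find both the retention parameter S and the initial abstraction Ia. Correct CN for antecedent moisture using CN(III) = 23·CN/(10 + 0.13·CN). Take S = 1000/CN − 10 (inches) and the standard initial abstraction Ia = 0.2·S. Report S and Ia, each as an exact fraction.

S = 6100/897 in ≈ 6.800 in; Ia = 1220/897 in ≈ 1.360 in

Wet (AMC III): CN(III) = 23·39/(10 + 0.13·39) = 897/(1507/100) = 89700/1507 ≈ 59.522
S = 1000/(89700/1507) − 10 = 6100/897 in ≈ 6.800 in
Ia = 0.2S: 0.2·6.800 = 1.360 in (exactly 1220/897)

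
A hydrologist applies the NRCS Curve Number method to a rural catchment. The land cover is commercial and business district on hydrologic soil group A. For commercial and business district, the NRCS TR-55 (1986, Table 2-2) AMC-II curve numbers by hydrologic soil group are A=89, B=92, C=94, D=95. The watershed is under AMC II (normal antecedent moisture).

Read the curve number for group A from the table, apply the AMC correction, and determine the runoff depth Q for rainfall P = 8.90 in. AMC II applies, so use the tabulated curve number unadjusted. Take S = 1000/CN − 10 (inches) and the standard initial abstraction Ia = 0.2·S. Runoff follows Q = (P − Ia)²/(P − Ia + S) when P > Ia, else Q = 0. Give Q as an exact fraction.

Q = 59305401/7832890 in ≈ 7.571 in

NRCS table: commercial and business district, soil group A → CN(II) = 89
Average conditions: CN = 89 (no AMC adjustment).
Retention S: 1000/CN − 10 with CN=89.000 → S = 110/89 ≈ 1.236 in
Ia = 0.2·(110/89) = 22/89 in ≈ 0.247 in
P − Ia = 8.900 − 0.247 = 7701/890 ≈ 8.653 in (> 0, runoff occurs)
Q: (7701/890)² ÷ (8801/890) = 59305401/7832890 in (≈ 7.571 in)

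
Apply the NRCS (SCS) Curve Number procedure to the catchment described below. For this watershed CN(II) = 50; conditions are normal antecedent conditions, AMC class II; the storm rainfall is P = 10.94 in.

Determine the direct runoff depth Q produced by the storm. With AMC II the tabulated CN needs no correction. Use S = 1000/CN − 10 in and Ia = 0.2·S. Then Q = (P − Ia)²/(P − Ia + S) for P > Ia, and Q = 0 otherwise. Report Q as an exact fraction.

Q = 199809/47350 in ≈ 4.220 in

AMC II — tabulated CN = 50 applies directly.
Max retention: S = 1000/50 − 10 = 10 in (≈ 10.000 in)
Ia = 0.2·10 = 2 in ≈ 2.000 in
Since P=10.940 > Ia=2.000: effective rainfall P−Ia = 447/50 in
Q = (447/50)²/((447/50) + 10) = (199809/2500)/(947/50) = 199809/47350 in ≈ 4.220 in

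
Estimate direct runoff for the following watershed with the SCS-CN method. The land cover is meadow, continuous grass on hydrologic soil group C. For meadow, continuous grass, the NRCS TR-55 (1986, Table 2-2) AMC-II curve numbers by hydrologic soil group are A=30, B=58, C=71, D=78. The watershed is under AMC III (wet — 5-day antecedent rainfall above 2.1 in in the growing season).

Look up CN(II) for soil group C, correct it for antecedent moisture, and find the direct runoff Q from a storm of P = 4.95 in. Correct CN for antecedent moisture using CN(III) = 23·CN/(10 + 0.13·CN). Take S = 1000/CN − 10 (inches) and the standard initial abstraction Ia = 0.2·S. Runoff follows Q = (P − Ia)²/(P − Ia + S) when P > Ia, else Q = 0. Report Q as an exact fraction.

NRCS table: meadow, continuous grass, soil group C → CN(II) = 71
CN(III) from CN(II)=71: (23·71)/(10 + 0.13·71) = 163300/1923 ≈ 84.919
Retention S: 1000/CN − 10 with CN=84.919 → S = 2900/1633 ≈ 1.776 in
Ia = 0.2·(2900/1633) = 580/1633 in ≈ 0.355 in
Excess rainfall: 4.950 − 0.355 = 4.595 in; P > Ia so Q > 0
Q: (150067/32660)² ÷ (208067/32660) = 22520104489/6795468220 in (≈ 3.314 in)

Q = 22520104489/6795468220 in ≈ 3.314 in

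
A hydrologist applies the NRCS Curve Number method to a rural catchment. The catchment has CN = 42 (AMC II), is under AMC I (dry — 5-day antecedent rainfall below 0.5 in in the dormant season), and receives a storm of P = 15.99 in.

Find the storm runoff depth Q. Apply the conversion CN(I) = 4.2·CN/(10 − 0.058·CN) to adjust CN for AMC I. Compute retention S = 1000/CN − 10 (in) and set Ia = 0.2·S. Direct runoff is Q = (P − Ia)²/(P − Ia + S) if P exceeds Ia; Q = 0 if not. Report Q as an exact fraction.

Adjust CN=42 to AMC I: 4.2·42/(10 − 0.058·42) → (882/5) ÷ (1891/250) = 44100/1891 ≈ 23.321
S = 1000/(44100/1891) − 10 = 14500/441 in ≈ 32.880 in
Initial abstraction Ia = S/5 = (14500/441)/5 = 2900/441 ≈ 6.576 in
Since P=15.990 > Ia=6.576: effective rainfall P−Ia = 415159/44100 in
Q: (415159/44100)² ÷ (1865159/44100) = 172356995281/82253511900 in (≈ 2.095 in)

Q = 172356995281/82253511900 in ≈ 2.095 in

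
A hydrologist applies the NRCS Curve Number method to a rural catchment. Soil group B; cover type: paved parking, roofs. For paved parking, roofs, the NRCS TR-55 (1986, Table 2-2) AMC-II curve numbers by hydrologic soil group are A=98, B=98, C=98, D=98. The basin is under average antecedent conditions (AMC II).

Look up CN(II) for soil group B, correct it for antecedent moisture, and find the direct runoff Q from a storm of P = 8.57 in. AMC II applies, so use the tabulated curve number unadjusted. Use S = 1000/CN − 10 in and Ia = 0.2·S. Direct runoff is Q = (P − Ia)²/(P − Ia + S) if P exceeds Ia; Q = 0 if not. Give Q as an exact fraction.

NRCS table: paved parking, roofs, soil group B → CN(II) = 98
AMC II — tabulated CN = 98 applies directly.
Max retention: S = 1000/98 − 10 = 10/49 in (≈ 0.204 in)
Ia = 0.2S: 0.2·0.204 = 0.041 in (exactly 2/49)
P − Ia = 8.570 − 0.041 = 41793/4900 ≈ 8.529 in (> 0, runoff occurs)
Runoff Q = (P−Ia)²/(P−Ia+S) = (8.529)²/(8.529+0.204) = 1746654849/209685700 ≈ 8.330 in

Q = 1746654849/209685700 in ≈ 8.330 in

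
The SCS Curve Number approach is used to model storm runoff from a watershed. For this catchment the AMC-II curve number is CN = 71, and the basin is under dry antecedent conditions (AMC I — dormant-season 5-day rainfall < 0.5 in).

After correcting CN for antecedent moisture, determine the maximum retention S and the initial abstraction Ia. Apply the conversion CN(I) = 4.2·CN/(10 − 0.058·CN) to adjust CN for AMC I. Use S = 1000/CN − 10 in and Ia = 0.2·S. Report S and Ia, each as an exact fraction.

Adjust CN=71 to AMC I: 4.2·71/(10 − 0.058·71) → (1491/5) ÷ (2941/500) = 149100/2941 ≈ 50.697
Max retention: S = 1000/(149100/2941) − 10 = 14500/1491 in (≈ 9.725 in)
Ia = 0.2S: 0.2·9.725 = 1.945 in (exactly 2900/1491)

S = 14500/1491 in ≈ 9.725 in; Ia = 2900/1491 in ≈ 1.945 in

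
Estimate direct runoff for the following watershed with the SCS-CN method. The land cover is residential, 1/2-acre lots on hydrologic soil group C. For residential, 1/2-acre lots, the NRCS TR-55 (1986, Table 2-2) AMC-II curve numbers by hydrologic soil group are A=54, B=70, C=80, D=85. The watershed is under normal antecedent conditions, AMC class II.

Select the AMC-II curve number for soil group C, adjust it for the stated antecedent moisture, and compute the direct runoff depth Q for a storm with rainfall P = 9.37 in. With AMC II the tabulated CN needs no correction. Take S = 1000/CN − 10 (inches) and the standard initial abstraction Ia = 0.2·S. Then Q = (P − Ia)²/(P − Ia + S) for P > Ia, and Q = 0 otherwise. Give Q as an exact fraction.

NRCS table: residential, 1/2-acre lots, soil group C → CN(II) = 80
CN(II) = 80; AMC II needs no correction.
Max retention: S = 1000/80 − 10 = 5/2 in (≈ 2.500 in)
Ia = 0.2S: 0.2·2.500 = 0.500 in (exactly 1/2)
P − Ia = 9.370 − 0.500 = 887/100 ≈ 8.870 in (> 0, runoff occurs)
Runoff Q = (P−Ia)²/(P−Ia+S) = (8.870)²/(8.870+2.500) = 786769/113700 ≈ 6.920 in

Q = 786769/113700 in ≈ 6.920 in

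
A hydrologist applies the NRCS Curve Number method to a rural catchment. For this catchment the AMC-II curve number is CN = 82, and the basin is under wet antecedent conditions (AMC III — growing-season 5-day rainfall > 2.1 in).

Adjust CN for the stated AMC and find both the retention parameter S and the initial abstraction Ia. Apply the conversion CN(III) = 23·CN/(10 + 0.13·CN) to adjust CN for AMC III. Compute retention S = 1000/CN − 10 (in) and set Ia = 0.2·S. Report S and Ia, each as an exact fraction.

Adjust CN=82 to AMC III: 23·82/(10 + 0.13·82) → 1886 ÷ (1033/50) = 94300/1033 ≈ 91.288
Retention S: 1000/CN − 10 with CN=91.288 → S = 900/943 ≈ 0.954 in
Ia = 0.2·(900/943) = 180/943 in ≈ 0.191 in

S = 900/943 in ≈ 0.954 in; Ia = 180/943 in ≈ 0.191 in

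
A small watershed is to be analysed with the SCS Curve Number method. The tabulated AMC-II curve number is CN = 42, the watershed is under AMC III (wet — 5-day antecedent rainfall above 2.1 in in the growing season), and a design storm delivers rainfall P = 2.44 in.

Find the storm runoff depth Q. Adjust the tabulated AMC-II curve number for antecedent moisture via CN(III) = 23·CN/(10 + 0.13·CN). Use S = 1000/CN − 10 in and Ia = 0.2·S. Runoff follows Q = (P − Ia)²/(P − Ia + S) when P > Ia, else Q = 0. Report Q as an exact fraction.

Wet (AMC III): CN(III) = 23·42/(10 + 0.13·42) = 966/(773/50) = 48300/773 ≈ 62.484
Max retention: S = 1000/(48300/773) − 10 = 2900/483 in (≈ 6.004 in)
Ia = 0.2·(2900/483) = 580/483 in ≈ 1.201 in
Excess rainfall: 2.440 − 1.201 = 1.239 in; P > Ia so Q > 0
Q = (14963/12075)²/((14963/12075) + 2900/483) = (223891369/145805625)/(87463/12075) = 223891369/1056115725 in ≈ 0.212 in

Q = 223891369/1056115725 in ≈ 0.212 in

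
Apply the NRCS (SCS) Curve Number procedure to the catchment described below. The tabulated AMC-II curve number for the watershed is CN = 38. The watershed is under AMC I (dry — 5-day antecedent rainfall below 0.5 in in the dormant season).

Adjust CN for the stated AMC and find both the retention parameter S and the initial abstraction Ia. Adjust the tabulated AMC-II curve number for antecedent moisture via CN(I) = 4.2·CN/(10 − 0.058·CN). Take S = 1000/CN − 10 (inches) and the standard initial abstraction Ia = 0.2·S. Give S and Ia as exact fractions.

CN(I) from CN(II)=38: (4.2·38)/(10 − 0.058·38) = 39900/1949 ≈ 20.472
S = 1000/(39900/1949) − 10 = 15500/399 in ≈ 38.847 in
Ia = 0.2S: 0.2·38.847 = 7.769 in (exactly 3100/399)

S = 15500/399 in ≈ 38.847 in; Ia = 3100/399 in ≈ 7.769 in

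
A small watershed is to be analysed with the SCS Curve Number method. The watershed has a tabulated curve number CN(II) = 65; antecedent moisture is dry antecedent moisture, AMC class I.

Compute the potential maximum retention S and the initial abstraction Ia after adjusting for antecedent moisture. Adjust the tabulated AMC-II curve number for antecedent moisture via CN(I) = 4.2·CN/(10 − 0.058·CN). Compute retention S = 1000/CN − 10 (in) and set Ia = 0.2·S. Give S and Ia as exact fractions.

S = 500/39 in ≈ 12.821 in; Ia = 100/39 in ≈ 2.564 in

Dry (AMC I): CN(I) = 4.2·65/(10 − 0.058·65) = 273/(623/100) = 3900/89 ≈ 43.820
Retention S: 1000/CN − 10 with CN=43.820 → S = 500/39 ≈ 12.821 in
Ia = 0.2·(500/39) = 100/39 in ≈ 2.564 in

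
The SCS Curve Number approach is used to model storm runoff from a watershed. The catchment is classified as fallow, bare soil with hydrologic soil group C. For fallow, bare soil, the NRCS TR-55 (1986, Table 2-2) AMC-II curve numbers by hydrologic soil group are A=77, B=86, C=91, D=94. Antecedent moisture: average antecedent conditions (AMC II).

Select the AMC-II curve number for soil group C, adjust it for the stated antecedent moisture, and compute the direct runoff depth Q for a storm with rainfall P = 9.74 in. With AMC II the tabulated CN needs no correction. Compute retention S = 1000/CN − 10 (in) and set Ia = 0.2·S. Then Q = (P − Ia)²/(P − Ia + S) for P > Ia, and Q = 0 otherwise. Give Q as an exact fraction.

Q = 1885035889/218022350 in ≈ 8.646 in

NRCS table: fallow, bare soil, soil group C → CN(II) = 91
Average conditions: CN = 91 (no AMC adjustment).
Max retention: S = 1000/91 − 10 = 90/91 in (≈ 0.989 in)
Initial abstraction Ia = S/5 = (90/91)/5 = 18/91 ≈ 0.198 in
P − Ia = 9.740 − 0.198 = 43417/4550 ≈ 9.542 in (> 0, runoff occurs)
Q = (43417/4550)²/((43417/4550) + 90/91) = (1885035889/20702500)/(47917/4550) = 1885035889/218022350 in ≈ 8.646 in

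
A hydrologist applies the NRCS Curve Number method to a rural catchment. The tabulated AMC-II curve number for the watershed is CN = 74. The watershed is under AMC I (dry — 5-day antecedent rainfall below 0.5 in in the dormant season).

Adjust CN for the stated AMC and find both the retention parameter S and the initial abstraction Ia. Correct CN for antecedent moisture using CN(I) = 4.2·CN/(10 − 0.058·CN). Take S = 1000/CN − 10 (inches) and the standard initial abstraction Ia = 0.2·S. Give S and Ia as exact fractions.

Dry (AMC I): CN(I) = 4.2·74/(10 − 0.058·74) = (1554/5)/(1427/250) = 77700/1427 ≈ 54.450
S = 1000/(77700/1427) − 10 = 6500/777 in ≈ 8.366 in
Ia = 0.2S: 0.2·8.366 = 1.673 in (exactly 1300/777)

S = 6500/777 in ≈ 8.366 in; Ia = 1300/777 in ≈ 1.673 in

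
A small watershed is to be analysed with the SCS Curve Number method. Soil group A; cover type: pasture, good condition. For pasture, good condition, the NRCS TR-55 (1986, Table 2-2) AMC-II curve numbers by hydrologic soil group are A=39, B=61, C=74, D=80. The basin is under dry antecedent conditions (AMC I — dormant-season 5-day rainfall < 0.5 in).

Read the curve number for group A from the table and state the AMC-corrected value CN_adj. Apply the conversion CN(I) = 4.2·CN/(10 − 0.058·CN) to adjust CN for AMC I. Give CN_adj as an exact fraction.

NRCS table: pasture, good condition, soil group A → CN(II) = 39
Dry (AMC I): CN(I) = 4.2·39/(10 − 0.058·39) = (819/5)/(3869/500) = 81900/3869 ≈ 21.168

CN_adj = 81900/3869 ≈ 21.168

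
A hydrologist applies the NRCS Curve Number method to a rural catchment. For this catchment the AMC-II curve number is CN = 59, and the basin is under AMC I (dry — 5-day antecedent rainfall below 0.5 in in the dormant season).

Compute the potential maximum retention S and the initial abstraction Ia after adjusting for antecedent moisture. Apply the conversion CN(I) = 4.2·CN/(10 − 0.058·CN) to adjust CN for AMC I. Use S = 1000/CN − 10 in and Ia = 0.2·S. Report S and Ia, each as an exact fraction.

S = 20500/1239 in ≈ 16.546 in; Ia = 4100/1239 in ≈ 3.309 in

Dry (AMC I): CN(I) = 4.2·59/(10 − 0.058·59) = (1239/5)/(3289/500) = 123900/3289 ≈ 37.671
S = 1000/(123900/3289) − 10 = 20500/1239 in ≈ 16.546 in
Ia = 0.2S: 0.2·16.546 = 3.309 in (exactly 4100/1239)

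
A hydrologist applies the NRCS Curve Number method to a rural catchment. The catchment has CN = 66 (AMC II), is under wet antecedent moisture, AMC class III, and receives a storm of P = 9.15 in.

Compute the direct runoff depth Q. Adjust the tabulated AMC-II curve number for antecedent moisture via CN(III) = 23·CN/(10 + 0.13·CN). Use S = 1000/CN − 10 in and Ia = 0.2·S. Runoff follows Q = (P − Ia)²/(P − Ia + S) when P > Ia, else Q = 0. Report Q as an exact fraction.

Q = 17449617409/2521352460 in ≈ 6.921 in

Adjust CN=66 to AMC III: 23·66/(10 + 0.13·66) → 1518 ÷ (929/50) = 75900/929 ≈ 81.701
Max retention: S = 1000/(75900/929) − 10 = 1700/759 in (≈ 2.240 in)
Ia = 0.2S: 0.2·2.240 = 0.448 in (exactly 340/759)
Excess rainfall: 9.150 − 0.448 = 8.702 in; P > Ia so Q > 0
Q: (132097/15180)² ÷ (166097/15180) = 17449617409/2521352460 in (≈ 6.921 in)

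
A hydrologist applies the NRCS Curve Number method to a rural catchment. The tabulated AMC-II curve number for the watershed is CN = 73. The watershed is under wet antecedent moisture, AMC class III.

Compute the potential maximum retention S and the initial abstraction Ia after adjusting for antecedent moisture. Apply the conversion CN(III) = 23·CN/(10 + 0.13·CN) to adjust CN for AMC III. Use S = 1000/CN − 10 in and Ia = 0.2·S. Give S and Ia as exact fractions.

CN(III) from CN(II)=73: (23·73)/(10 + 0.13·73) = 167900/1949 ≈ 86.147
Max retention: S = 1000/(167900/1949) − 10 = 2700/1679 in (≈ 1.608 in)
Ia = 0.2·(2700/1679) = 540/1679 in ≈ 0.322 in

S = 2700/1679 in ≈ 1.608 in; Ia = 540/1679 in ≈ 0.322 in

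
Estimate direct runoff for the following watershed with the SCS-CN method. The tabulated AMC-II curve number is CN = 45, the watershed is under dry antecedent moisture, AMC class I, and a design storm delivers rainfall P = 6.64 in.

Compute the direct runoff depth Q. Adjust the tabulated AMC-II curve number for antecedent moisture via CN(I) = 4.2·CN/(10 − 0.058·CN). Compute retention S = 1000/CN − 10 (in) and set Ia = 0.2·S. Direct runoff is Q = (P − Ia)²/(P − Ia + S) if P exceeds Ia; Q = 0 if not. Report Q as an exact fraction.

Q = 7503938/333996075 in ≈ 0.022 in

CN(I) from CN(II)=45: (4.2·45)/(10 − 0.058·45) = 18900/739 ≈ 25.575
Retention S: 1000/CN − 10 with CN=25.575 → S = 5500/189 ≈ 29.101 in
Initial abstraction Ia = S/5 = (5500/189)/5 = 1100/189 ≈ 5.820 in
Excess rainfall: 6.640 − 5.820 = 0.820 in; P > Ia so Q > 0
Q = (3874/4725)²/((3874/4725) + 5500/189) = (15007876/22325625)/(141374/4725) = 7503938/333996075 in ≈ 0.022 in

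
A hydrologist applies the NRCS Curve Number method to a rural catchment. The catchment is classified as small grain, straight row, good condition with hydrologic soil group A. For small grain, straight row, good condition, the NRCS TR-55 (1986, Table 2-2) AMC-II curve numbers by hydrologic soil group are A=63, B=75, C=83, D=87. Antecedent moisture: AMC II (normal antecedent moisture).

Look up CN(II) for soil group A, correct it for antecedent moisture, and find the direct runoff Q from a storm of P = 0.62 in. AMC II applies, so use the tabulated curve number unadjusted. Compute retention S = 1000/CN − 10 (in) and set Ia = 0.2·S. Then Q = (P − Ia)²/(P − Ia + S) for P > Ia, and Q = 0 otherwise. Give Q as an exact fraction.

Q = 0 in ≈ 0.000 in

NRCS table: small grain, straight row, good condition, soil group A → CN(II) = 63
Average conditions: CN = 63 (no AMC adjustment).
Max retention: S = 1000/63 − 10 = 370/63 in (≈ 5.873 in)
Ia = 0.2·(370/63) = 74/63 in ≈ 1.175 in
P = 0.620 ≤ Ia = 1.175 in: entire storm abstracted, Q = 0.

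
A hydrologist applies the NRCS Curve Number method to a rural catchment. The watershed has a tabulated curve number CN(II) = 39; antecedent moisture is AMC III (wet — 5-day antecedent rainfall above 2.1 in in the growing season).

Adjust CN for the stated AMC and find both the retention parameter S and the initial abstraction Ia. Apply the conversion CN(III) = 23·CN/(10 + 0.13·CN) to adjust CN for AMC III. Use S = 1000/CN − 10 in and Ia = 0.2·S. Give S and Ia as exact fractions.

S = 6100/897 in ≈ 6.800 in; Ia = 1220/897 in ≈ 1.360 in

Wet (AMC III): CN(III) = 23·39/(10 + 0.13·39) = 897/(1507/100) = 89700/1507 ≈ 59.522
S = 1000/(89700/1507) − 10 = 6100/897 in ≈ 6.800 in
Ia = 0.2·(6100/897) = 1220/897 in ≈ 1.360 in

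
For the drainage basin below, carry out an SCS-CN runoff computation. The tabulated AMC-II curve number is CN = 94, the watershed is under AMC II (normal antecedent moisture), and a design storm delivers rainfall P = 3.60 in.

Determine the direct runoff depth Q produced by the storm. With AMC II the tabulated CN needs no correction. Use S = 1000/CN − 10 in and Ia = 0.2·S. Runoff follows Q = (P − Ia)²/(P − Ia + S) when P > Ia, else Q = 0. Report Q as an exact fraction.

CN(II) = 94; AMC II needs no correction.
Max retention: S = 1000/94 − 10 = 30/47 in (≈ 0.638 in)
Initial abstraction Ia = S/5 = (30/47)/5 = 6/47 ≈ 0.128 in
Since P=3.600 > Ia=0.128: effective rainfall P−Ia = 816/235 in
Q: (816/235)² ÷ (966/235) = 110976/37835 in (≈ 2.933 in)

Q = 110976/37835 in ≈ 2.933 in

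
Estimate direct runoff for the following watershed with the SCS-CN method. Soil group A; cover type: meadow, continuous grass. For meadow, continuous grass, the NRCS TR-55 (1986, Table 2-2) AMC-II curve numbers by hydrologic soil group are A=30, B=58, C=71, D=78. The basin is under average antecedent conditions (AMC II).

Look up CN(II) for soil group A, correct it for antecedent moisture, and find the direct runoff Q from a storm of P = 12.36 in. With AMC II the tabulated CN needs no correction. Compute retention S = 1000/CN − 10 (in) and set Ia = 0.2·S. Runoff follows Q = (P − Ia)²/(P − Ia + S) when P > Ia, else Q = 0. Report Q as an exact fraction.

NRCS table: meadow, continuous grass, soil group A → CN(II) = 30
AMC II — tabulated CN = 30 applies directly.
Retention S: 1000/CN − 10 with CN=30.000 → S = 70/3 ≈ 23.333 in
Ia = 0.2S: 0.2·23.333 = 4.667 in (exactly 14/3)
Excess rainfall: 12.360 − 4.667 = 7.693 in; P > Ia so Q > 0
Q = (577/75)²/((577/75) + 70/3) = (332929/5625)/(2327/75) = 332929/174525 in ≈ 1.908 in

Q = 332929/174525 in ≈ 1.908 in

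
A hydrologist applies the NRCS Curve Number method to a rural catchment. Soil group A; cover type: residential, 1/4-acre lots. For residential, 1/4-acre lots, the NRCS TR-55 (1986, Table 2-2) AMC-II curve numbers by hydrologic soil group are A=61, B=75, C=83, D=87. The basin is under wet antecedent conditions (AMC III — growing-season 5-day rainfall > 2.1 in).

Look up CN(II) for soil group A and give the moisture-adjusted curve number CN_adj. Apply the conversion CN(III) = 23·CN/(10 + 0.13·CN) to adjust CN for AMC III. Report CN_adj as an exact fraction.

CN_adj = 140300/1793 ≈ 78.249

NRCS table: residential, 1/4-acre lots, soil group A → CN(II) = 61
CN(III) from CN(II)=61: (23·61)/(10 + 0.13·61) = 140300/1793 ≈ 78.249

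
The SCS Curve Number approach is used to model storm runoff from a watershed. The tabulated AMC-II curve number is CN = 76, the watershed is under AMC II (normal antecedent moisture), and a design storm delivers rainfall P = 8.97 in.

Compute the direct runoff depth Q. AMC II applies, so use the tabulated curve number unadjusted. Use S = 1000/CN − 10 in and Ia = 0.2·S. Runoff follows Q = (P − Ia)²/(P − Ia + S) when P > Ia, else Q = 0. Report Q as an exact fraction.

Average conditions: CN = 76 (no AMC adjustment).
S = 1000/76 − 10 = 60/19 in ≈ 3.158 in
Ia = 0.2S: 0.2·3.158 = 0.632 in (exactly 12/19)
P − Ia = 8.970 − 0.632 = 15843/1900 ≈ 8.338 in (> 0, runoff occurs)
Q: (15843/1900)² ÷ (21843/1900) = 27888961/4611300 in (≈ 6.048 in)

Q = 27888961/4611300 in ≈ 6.048 in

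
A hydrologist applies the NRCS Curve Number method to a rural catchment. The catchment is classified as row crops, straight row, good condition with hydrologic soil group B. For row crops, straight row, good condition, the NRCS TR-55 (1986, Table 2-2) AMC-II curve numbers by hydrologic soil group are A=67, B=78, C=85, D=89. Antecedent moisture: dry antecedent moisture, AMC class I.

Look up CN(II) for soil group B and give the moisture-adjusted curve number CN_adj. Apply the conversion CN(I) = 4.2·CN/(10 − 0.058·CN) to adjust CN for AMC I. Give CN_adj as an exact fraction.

CN_adj = 81900/1369 ≈ 59.825

NRCS table: row crops, straight row, good condition, soil group B → CN(II) = 78
Dry (AMC I): CN(I) = 4.2·78/(10 − 0.058·78) = (1638/5)/(1369/250) = 81900/1369 ≈ 59.825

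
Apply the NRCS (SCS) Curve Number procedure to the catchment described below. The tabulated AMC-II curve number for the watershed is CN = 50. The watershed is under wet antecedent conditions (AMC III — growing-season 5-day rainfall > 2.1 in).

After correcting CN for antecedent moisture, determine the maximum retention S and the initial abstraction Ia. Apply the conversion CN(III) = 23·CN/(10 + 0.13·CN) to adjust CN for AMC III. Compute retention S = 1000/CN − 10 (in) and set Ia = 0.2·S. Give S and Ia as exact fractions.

Wet (AMC III): CN(III) = 23·50/(10 + 0.13·50) = 1150/(33/2) = 2300/33 ≈ 69.697
Retention S: 1000/CN − 10 with CN=69.697 → S = 100/23 ≈ 4.348 in
Ia = 0.2·(100/23) = 20/23 in ≈ 0.870 in

S = 100/23 in ≈ 4.348 in; Ia = 20/23 in ≈ 0.870 in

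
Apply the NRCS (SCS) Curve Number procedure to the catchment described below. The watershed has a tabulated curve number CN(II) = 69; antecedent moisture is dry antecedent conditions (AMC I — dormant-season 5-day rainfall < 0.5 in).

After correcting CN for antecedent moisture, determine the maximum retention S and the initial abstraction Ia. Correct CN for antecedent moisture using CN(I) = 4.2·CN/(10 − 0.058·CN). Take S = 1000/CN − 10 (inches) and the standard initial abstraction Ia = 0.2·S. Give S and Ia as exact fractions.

CN(I) from CN(II)=69: (4.2·69)/(10 − 0.058·69) = 144900/2999 ≈ 48.316
Max retention: S = 1000/(144900/2999) − 10 = 15500/1449 in (≈ 10.697 in)
Ia = 0.2S: 0.2·10.697 = 2.139 in (exactly 3100/1449)

S = 15500/1449 in ≈ 10.697 in; Ia = 3100/1449 in ≈ 2.139 in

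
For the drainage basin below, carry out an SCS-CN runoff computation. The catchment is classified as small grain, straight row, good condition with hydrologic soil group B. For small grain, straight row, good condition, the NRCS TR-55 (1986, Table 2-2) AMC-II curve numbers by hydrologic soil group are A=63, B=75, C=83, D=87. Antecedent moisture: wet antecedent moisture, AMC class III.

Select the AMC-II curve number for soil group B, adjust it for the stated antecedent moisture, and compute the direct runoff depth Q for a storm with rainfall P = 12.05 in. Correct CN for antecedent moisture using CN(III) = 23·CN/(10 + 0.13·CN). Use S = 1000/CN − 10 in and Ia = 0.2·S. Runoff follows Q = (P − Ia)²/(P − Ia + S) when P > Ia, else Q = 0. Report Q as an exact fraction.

NRCS table: small grain, straight row, good condition, soil group B → CN(II) = 75
Wet (AMC III): CN(III) = 23·75/(10 + 0.13·75) = 1725/(79/4) = 6900/79 ≈ 87.342
Retention S: 1000/CN − 10 with CN=87.342 → S = 100/69 ≈ 1.449 in
Ia = 0.2·(100/69) = 20/69 in ≈ 0.290 in
Since P=12.050 > Ia=0.290: effective rainfall P−Ia = 16229/1380 in
Q: (16229/1380)² ÷ (18229/1380) = 263380441/25156020 in (≈ 10.470 in)

Q = 263380441/25156020 in ≈ 10.470 in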